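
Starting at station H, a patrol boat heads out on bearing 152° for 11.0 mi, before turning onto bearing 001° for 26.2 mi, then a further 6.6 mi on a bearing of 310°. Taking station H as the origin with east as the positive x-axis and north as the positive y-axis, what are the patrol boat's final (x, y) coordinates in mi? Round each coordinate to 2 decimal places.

(0.57, 20.73)

Leg 1 (152°, 11.0 mi): east 11.0 sin 152° = 5.16, north 11.0 cos 152° = -9.71
Leg 2 (001°, 26.2 mi): east 26.2 sin 1° = 0.46, north 26.2 cos 1° = 26.20
Leg 3 (310°, 6.6 mi): east 6.6 sin 310° = -5.06, north 6.6 cos 310° = 4.24
Summing: 0.57 mi east, 20.73 mi north → (0.57, 20.73).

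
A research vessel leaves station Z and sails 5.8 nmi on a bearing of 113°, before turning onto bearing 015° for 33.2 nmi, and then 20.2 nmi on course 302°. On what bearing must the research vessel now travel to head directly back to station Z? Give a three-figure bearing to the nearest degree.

175°

Leg 1 (113°, 5.8 nmi): east 5.8 sin 113° = 5.34, north 5.8 cos 113° = -2.27
Leg 2 (015°, 33.2 nmi): east 33.2 sin 15° = 8.59, north 33.2 cos 15° = 32.07
Leg 3 (302°, 20.2 nmi): east 20.2 sin 302° = -17.13, north 20.2 cos 302° = 10.70
Net displacement: -3.20 east, 40.51 north. Direction back to start is (3.20, -40.51): bearing = atan2(3.20, -40.51) mod 360° = 175.48° ≈ 175°.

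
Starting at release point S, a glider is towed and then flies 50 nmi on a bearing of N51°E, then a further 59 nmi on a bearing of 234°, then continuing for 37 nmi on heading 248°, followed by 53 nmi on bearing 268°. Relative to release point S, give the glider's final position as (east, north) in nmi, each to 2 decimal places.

(-96.15, -18.92)

Leg 1 (N51°E, 50 nmi): east 50 sin 51° = 38.86, north 50 cos 51° = 31.47
Leg 2 (234°, 59 nmi): east 59 sin 234° = -47.73, north 59 cos 234° = -34.68
Leg 3 (248°, 37 nmi): east 37 sin 248° = -34.31, north 37 cos 248° = -13.86
Leg 4 (268°, 53 nmi): east 53 sin 268° = -52.97, north 53 cos 268° = -1.85
Summing: -96.15 nmi east, -18.92 nmi north → (-96.15, -18.92).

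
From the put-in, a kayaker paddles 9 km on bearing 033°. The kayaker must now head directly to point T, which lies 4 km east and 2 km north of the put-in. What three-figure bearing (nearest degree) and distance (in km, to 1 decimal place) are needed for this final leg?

189°, 5.6 km

Leg 1 (033°, 9 km): east 9 sin 33° = 4.90, north 9 cos 33° = 7.55
Current position: (4.90, 7.55). Target: (4, 2). Remaining: Δeast = -0.90, Δnorth = -5.55.
Bearing = atan2(-0.90, -5.55) mod 360° = 189.23°; distance = √((-0.90)² + (-5.55)²) = 5.621 km.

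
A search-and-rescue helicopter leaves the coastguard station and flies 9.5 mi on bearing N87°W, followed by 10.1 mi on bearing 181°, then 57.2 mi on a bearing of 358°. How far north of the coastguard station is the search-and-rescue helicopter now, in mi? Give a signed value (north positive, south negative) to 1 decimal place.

Leg 1 (N87°W, 9.5 mi): east 9.5 sin 273° = -9.49, north 9.5 cos 273° = 0.50
Leg 2 (181°, 10.1 mi): east 10.1 sin 181° = -0.18, north 10.1 cos 181° = -10.10
Leg 3 (358°, 57.2 mi): east 57.2 sin 358° = -2.00, north 57.2 cos 358° = 57.17
Net north component: 47.56 mi.

47.6 mi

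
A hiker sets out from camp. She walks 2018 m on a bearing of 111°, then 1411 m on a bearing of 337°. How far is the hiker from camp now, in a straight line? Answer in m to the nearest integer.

Leg 1 (111°, 2018 m): east 2018 sin 111° = 1883.97, north 2018 cos 111° = -723.19
Leg 2 (337°, 1411 m): east 1411 sin 337° = -551.32, north 1411 cos 337° = 1298.83
Net: 1332.64 east, 575.65 north. Distance = √((1332.64)² + (575.65)²) = 1451.657 m.

1452 m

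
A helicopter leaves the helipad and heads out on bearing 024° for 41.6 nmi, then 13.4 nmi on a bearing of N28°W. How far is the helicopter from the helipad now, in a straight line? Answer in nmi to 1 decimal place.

51.0 nmi

Leg 1 (024°, 41.6 nmi): east 41.6 sin 24° = 16.92, north 41.6 cos 24° = 38.00
Leg 2 (N28°W, 13.4 nmi): east 13.4 sin 332° = -6.29, north 13.4 cos 332° = 11.83
Net: 10.63 east, 49.83 north. Distance = √((10.63)² + (49.83)²) = 50.956 nmi.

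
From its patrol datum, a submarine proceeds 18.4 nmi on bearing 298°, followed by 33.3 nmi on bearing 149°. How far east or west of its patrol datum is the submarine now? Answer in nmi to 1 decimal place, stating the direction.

0.9 nmi east

Leg 1 (298°, 18.4 nmi): east 18.4 sin 298° = -16.25, north 18.4 cos 298° = 8.64
Leg 2 (149°, 33.3 nmi): east 33.3 sin 149° = 17.15, north 33.3 cos 149° = -28.54
Net east component: 0.90 nmi.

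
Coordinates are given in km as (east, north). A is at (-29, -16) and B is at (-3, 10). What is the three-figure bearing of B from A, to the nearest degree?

Δeast = -3 − -29 = 26.00; Δnorth = 10 − -16 = 26.00.
Bearing = atan2(Δeast, Δnorth) mod 360° = 45.00° ≈ 045°.

045°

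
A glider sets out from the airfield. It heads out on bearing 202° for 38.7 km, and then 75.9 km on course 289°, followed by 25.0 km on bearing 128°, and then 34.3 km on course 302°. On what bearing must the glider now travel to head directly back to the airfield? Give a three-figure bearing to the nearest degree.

Leg 1 (202°, 38.7 km): east 38.7 sin 202° = -14.50, north 38.7 cos 202° = -35.88
Leg 2 (289°, 75.9 km): east 75.9 sin 289° = -71.76, north 75.9 cos 289° = 24.71
Leg 3 (128°, 25.0 km): east 25.0 sin 128° = 19.70, north 25.0 cos 128° = -15.39
Leg 4 (302°, 34.3 km): east 34.3 sin 302° = -29.09, north 34.3 cos 302° = 18.18
Net displacement: -95.65 east, -8.39 north. Direction back to start is (95.65, 8.39): bearing = atan2(95.65, 8.39) mod 360° = 84.99° ≈ 085°.

085°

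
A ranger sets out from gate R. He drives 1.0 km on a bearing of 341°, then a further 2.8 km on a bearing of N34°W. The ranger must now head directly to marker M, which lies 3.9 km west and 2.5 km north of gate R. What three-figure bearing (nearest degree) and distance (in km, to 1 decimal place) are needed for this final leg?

249°, 2.2 km

Leg 1 (341°, 1.0 km): east 1.0 sin 341° = -0.33, north 1.0 cos 341° = 0.95
Leg 2 (N34°W, 2.8 km): east 2.8 sin 326° = -1.57, north 2.8 cos 326° = 2.32
Current position: (-1.89, 3.27). Target: (-3.9, 2.5). Remaining: Δeast = -2.01, Δnorth = -0.77.
Bearing = atan2(-2.01, -0.77) mod 360° = 249.11°; distance = √((-2.01)² + (-0.77)²) = 2.150 km.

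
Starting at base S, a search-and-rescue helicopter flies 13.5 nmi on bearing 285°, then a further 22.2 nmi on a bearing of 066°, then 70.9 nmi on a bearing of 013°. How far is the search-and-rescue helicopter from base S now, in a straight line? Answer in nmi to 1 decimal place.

Leg 1 (285°, 13.5 nmi): east 13.5 sin 285° = -13.04, north 13.5 cos 285° = 3.49
Leg 2 (066°, 22.2 nmi): east 22.2 sin 66° = 20.28, north 22.2 cos 66° = 9.03
Leg 3 (013°, 70.9 nmi): east 70.9 sin 13° = 15.95, north 70.9 cos 13° = 69.08
Net: 23.19 east, 81.61 north. Distance = √((23.19)² + (81.61)²) = 84.837 nmi.

84.8 nmi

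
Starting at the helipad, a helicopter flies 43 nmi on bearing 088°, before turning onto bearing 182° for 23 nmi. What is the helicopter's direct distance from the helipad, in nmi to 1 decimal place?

47.3 nmi

Leg 1 (088°, 43 nmi): east 43 sin 88° = 42.97, north 43 cos 88° = 1.50
Leg 2 (182°, 23 nmi): east 23 sin 182° = -0.80, north 23 cos 182° = -22.99
Net: 42.17 east, -21.49 north. Distance = √((42.17)² + (-21.49)²) = 47.329 nmi.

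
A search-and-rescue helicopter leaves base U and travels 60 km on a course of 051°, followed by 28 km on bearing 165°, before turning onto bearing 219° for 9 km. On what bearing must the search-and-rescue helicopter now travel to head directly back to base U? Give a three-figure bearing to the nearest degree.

Leg 1 (051°, 60 km): east 60 sin 51° = 46.63, north 60 cos 51° = 37.76
Leg 2 (165°, 28 km): east 28 sin 165° = 7.25, north 28 cos 165° = -27.05
Leg 3 (219°, 9 km): east 9 sin 219° = -5.66, north 9 cos 219° = -6.99
Net displacement: 48.21 east, 3.72 north. Direction back to start is (-48.21, -3.72): bearing = atan2(-48.21, -3.72) mod 360° = 265.59° ≈ 266°.

266°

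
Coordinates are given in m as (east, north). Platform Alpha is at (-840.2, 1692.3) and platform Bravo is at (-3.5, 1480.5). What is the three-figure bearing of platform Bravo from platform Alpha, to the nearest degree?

104°

Δeast = -3.5 − -840.2 = 836.70; Δnorth = 1480.5 − 1692.3 = -211.80.
Bearing = atan2(Δeast, Δnorth) mod 360° = 104.21° ≈ 104°.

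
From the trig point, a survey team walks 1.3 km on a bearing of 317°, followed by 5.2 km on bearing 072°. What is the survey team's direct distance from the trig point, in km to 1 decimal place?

Leg 1 (317°, 1.3 km): east 1.3 sin 317° = -0.89, north 1.3 cos 317° = 0.95
Leg 2 (072°, 5.2 km): east 5.2 sin 72° = 4.95, north 5.2 cos 72° = 1.61
Net: 4.06 east, 2.56 north. Distance = √((4.06)² + (2.56)²) = 4.798 km.

4.8 km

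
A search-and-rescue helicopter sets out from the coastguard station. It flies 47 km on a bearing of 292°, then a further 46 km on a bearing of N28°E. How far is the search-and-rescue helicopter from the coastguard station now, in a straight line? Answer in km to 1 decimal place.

62.2 km

Leg 1 (292°, 47 km): east 47 sin 292° = -43.58, north 47 cos 292° = 17.61
Leg 2 (N28°E, 46 km): east 46 sin 28° = 21.60, north 46 cos 28° = 40.62
Net: -21.98 east, 58.22 north. Distance = √((-21.98)² + (58.22)²) = 62.234 km.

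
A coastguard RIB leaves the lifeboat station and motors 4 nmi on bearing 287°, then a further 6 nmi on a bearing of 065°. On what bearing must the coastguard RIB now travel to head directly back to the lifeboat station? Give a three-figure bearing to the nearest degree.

204°

Leg 1 (287°, 4 nmi): east 4 sin 287° = -3.83, north 4 cos 287° = 1.17
Leg 2 (065°, 6 nmi): east 6 sin 65° = 5.44, north 6 cos 65° = 2.54
Net displacement: 1.61 east, 3.71 north. Direction back to start is (-1.61, -3.71): bearing = atan2(-1.61, -3.71) mod 360° = 203.52° ≈ 204°.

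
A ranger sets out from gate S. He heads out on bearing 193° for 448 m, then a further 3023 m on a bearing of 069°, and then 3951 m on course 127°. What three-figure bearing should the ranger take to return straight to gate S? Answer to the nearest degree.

286°

Leg 1 (193°, 448 m): east 448 sin 193° = -100.78, north 448 cos 193° = -436.52
Leg 2 (069°, 3023 m): east 3023 sin 69° = 2822.21, north 3023 cos 69° = 1083.35
Leg 3 (127°, 3951 m): east 3951 sin 127° = 3155.41, north 3951 cos 127° = -2377.77
Net displacement: 5876.84 east, -1730.94 north. Direction back to start is (-5876.84, 1730.94): bearing = atan2(-5876.84, 1730.94) mod 360° = 286.41° ≈ 286°.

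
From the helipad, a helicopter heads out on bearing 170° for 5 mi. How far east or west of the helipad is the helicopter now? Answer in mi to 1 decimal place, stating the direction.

0.9 mi east

Leg 1 (170°, 5 mi): east 5 sin 170° = 0.87, north 5 cos 170° = -4.92
Net east component: 0.87 mi.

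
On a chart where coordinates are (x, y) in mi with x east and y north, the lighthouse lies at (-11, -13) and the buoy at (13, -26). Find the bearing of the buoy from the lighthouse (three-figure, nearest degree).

Δeast = 13 − -11 = 24.00; Δnorth = -26 − -13 = -13.00.
Bearing = atan2(Δeast, Δnorth) mod 360° = 118.44° ≈ 118°.

118°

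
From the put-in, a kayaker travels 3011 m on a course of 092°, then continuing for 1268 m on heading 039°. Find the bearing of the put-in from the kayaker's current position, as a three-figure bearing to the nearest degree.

257°

Leg 1 (092°, 3011 m): east 3011 sin 92° = 3009.17, north 3011 cos 92° = -105.08
Leg 2 (039°, 1268 m): east 1268 sin 39° = 797.98, north 1268 cos 39° = 985.42
Net displacement: 3807.14 east, 880.34 north. Direction back to start is (-3807.14, -880.34): bearing = atan2(-3807.14, -880.34) mod 360° = 256.98° ≈ 257°.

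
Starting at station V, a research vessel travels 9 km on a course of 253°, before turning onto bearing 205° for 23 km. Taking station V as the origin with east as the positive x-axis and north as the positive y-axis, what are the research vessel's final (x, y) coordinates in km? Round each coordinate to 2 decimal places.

(-18.33, -23.48)

Leg 1 (253°, 9 km): east 9 sin 253° = -8.61, north 9 cos 253° = -2.63
Leg 2 (205°, 23 km): east 23 sin 205° = -9.72, north 23 cos 205° = -20.85
Summing: -18.33 km east, -23.48 km north → (-18.33, -23.48).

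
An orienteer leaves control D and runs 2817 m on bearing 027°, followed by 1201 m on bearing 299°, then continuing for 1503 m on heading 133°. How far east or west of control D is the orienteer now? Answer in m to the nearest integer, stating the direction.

Leg 1 (027°, 2817 m): east 2817 sin 27° = 1278.89, north 2817 cos 27° = 2509.97
Leg 2 (299°, 1201 m): east 1201 sin 299° = -1050.42, north 1201 cos 299° = 582.26
Leg 3 (133°, 1503 m): east 1503 sin 133° = 1099.22, north 1503 cos 133° = -1025.04
Net east component: 1327.70 m.

1328 m east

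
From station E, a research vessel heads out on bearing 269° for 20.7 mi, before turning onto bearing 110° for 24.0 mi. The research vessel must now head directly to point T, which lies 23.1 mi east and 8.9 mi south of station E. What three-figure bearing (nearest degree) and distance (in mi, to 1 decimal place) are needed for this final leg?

091°, 21.2 mi

Leg 1 (269°, 20.7 mi): east 20.7 sin 269° = -20.70, north 20.7 cos 269° = -0.36
Leg 2 (110°, 24.0 mi): east 24.0 sin 110° = 22.55, north 24.0 cos 110° = -8.21
Current position: (1.86, -8.57). Target: (23.1, -8.9). Remaining: Δeast = 21.24, Δnorth = -0.33.
Bearing = atan2(21.24, -0.33) mod 360° = 90.89°; distance = √((21.24)² + (-0.33)²) = 21.247 mi.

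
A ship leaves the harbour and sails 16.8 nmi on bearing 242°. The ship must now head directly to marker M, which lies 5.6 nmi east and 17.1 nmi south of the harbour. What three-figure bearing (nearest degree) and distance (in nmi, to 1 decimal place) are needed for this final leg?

114°, 22.4 nmi

Leg 1 (242°, 16.8 nmi): east 16.8 sin 242° = -14.83, north 16.8 cos 242° = -7.89
Current position: (-14.83, -7.89). Target: (5.6, -17.1). Remaining: Δeast = 20.43, Δnorth = -9.21.
Bearing = atan2(20.43, -9.21) mod 360° = 114.27°; distance = √((20.43)² + (-9.21)²) = 22.414 nmi.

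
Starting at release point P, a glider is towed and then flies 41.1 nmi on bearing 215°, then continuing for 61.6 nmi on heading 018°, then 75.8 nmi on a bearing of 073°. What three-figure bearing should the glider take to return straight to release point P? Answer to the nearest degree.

Leg 1 (215°, 41.1 nmi): east 41.1 sin 215° = -23.57, north 41.1 cos 215° = -33.67
Leg 2 (018°, 61.6 nmi): east 61.6 sin 18° = 19.04, north 61.6 cos 18° = 58.59
Leg 3 (073°, 75.8 nmi): east 75.8 sin 73° = 72.49, north 75.8 cos 73° = 22.16
Net displacement: 67.95 east, 47.08 north. Direction back to start is (-67.95, -47.08): bearing = atan2(-67.95, -47.08) mod 360° = 235.28° ≈ 235°.

235°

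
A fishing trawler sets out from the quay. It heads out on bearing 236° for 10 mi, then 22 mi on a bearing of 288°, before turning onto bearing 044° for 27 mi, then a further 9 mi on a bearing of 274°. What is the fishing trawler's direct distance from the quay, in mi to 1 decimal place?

28.8 mi

Leg 1 (236°, 10 mi): east 10 sin 236° = -8.29, north 10 cos 236° = -5.59
Leg 2 (288°, 22 mi): east 22 sin 288° = -20.92, north 22 cos 288° = 6.80
Leg 3 (044°, 27 mi): east 27 sin 44° = 18.76, north 27 cos 44° = 19.42
Leg 4 (274°, 9 mi): east 9 sin 274° = -8.98, north 9 cos 274° = 0.63
Net: -19.44 east, 21.26 north. Distance = √((-19.44)² + (21.26)²) = 28.803 mi.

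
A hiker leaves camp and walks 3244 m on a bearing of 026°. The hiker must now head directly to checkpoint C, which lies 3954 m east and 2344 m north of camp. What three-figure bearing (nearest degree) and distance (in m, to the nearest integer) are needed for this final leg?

103°, 2596 m

Leg 1 (026°, 3244 m): east 3244 sin 26° = 1422.08, north 3244 cos 26° = 2915.69
Current position: (1422.08, 2915.69). Target: (3954, 2344). Remaining: Δeast = 2531.92, Δnorth = -571.69.
Bearing = atan2(2531.92, -571.69) mod 360° = 102.72°; distance = √((2531.92)² + (-571.69)²) = 2595.663 m.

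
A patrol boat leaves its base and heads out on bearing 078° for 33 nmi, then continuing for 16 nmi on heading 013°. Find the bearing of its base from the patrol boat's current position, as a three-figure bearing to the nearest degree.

238°

Leg 1 (078°, 33 nmi): east 33 sin 78° = 32.28, north 33 cos 78° = 6.86
Leg 2 (013°, 16 nmi): east 16 sin 13° = 3.60, north 16 cos 13° = 15.59
Net displacement: 35.88 east, 22.45 north. Direction back to start is (-35.88, -22.45): bearing = atan2(-35.88, -22.45) mod 360° = 237.96° ≈ 238°.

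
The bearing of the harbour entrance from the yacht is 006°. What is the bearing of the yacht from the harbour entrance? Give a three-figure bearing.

186°

Back-bearing = 006° + 180° = 186°.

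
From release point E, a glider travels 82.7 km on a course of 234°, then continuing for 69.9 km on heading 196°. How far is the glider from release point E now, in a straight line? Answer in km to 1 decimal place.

144.3 km

Leg 1 (234°, 82.7 km): east 82.7 sin 234° = -66.91, north 82.7 cos 234° = -48.61
Leg 2 (196°, 69.9 km): east 69.9 sin 196° = -19.27, north 69.9 cos 196° = -67.19
Net: -86.17 east, -115.80 north. Distance = √((-86.17)² + (-115.80)²) = 144.346 km.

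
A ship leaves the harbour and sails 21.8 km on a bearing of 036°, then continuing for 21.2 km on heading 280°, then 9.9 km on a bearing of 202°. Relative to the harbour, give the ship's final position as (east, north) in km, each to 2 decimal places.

(-11.77, 12.14)

Leg 1 (036°, 21.8 km): east 21.8 sin 36° = 12.81, north 21.8 cos 36° = 17.64
Leg 2 (280°, 21.2 km): east 21.2 sin 280° = -20.88, north 21.2 cos 280° = 3.68
Leg 3 (202°, 9.9 km): east 9.9 sin 202° = -3.71, north 9.9 cos 202° = -9.18
Summing: -11.77 km east, 12.14 km north → (-11.77, 12.14).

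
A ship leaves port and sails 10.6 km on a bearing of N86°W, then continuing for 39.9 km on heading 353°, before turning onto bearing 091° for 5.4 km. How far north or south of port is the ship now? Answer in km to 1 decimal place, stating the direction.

40.2 km north

Leg 1 (N86°W, 10.6 km): east 10.6 sin 274° = -10.57, north 10.6 cos 274° = 0.74
Leg 2 (353°, 39.9 km): east 39.9 sin 353° = -4.86, north 39.9 cos 353° = 39.60
Leg 3 (091°, 5.4 km): east 5.4 sin 91° = 5.40, north 5.4 cos 91° = -0.09
Net north component: 40.25 km.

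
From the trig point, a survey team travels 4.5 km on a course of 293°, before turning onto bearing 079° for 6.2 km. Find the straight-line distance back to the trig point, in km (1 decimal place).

Leg 1 (293°, 4.5 km): east 4.5 sin 293° = -4.14, north 4.5 cos 293° = 1.76
Leg 2 (079°, 6.2 km): east 6.2 sin 79° = 6.09, north 6.2 cos 79° = 1.18
Net: 1.94 east, 2.94 north. Distance = √((1.94)² + (2.94)²) = 3.526 km.

3.5 km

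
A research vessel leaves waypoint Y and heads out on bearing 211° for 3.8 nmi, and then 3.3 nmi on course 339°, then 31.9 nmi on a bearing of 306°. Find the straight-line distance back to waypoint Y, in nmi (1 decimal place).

Leg 1 (211°, 3.8 nmi): east 3.8 sin 211° = -1.96, north 3.8 cos 211° = -3.26
Leg 2 (339°, 3.3 nmi): east 3.3 sin 339° = -1.18, north 3.3 cos 339° = 3.08
Leg 3 (306°, 31.9 nmi): east 31.9 sin 306° = -25.81, north 31.9 cos 306° = 18.75
Net: -28.95 east, 18.57 north. Distance = √((-28.95)² + (18.57)²) = 34.394 nmi.

34.4 nmi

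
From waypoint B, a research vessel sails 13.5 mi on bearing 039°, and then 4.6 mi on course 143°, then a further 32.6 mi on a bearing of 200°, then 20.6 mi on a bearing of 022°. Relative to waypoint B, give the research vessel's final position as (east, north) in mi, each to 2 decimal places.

Leg 1 (039°, 13.5 mi): east 13.5 sin 39° = 8.50, north 13.5 cos 39° = 10.49
Leg 2 (143°, 4.6 mi): east 4.6 sin 143° = 2.77, north 4.6 cos 143° = -3.67
Leg 3 (200°, 32.6 mi): east 32.6 sin 200° = -11.15, north 32.6 cos 200° = -30.63
Leg 4 (022°, 20.6 mi): east 20.6 sin 22° = 7.72, north 20.6 cos 22° = 19.10
Summing: 7.83 mi east, -4.72 mi north → (7.83, -4.72).

(7.83, -4.72)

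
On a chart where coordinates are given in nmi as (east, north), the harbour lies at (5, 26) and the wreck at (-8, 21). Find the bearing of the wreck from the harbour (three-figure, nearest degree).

Δeast = -8 − 5 = -13.00; Δnorth = 21 − 26 = -5.00.
Bearing = atan2(Δeast, Δnorth) mod 360° = 248.96° ≈ 249°.

249°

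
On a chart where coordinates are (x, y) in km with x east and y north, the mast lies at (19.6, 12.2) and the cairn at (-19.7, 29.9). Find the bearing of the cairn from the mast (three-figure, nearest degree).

294°

Δeast = -19.7 − 19.6 = -39.30; Δnorth = 29.9 − 12.2 = 17.70.
Bearing = atan2(Δeast, Δnorth) mod 360° = 294.25° ≈ 294°.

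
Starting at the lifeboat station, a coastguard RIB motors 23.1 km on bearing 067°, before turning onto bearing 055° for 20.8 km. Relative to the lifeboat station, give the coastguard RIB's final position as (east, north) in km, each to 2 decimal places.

Leg 1 (067°, 23.1 km): east 23.1 sin 67° = 21.26, north 23.1 cos 67° = 9.03
Leg 2 (055°, 20.8 km): east 20.8 sin 55° = 17.04, north 20.8 cos 55° = 11.93
Summing: 38.30 km east, 20.96 km north → (38.30, 20.96).

(38.30, 20.96)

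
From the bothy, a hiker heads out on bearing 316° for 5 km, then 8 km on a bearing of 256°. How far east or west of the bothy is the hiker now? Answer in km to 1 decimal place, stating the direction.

Leg 1 (316°, 5 km): east 5 sin 316° = -3.47, north 5 cos 316° = 3.60
Leg 2 (256°, 8 km): east 8 sin 256° = -7.76, north 8 cos 256° = -1.94
Net east component: -11.24 km.

11.2 km west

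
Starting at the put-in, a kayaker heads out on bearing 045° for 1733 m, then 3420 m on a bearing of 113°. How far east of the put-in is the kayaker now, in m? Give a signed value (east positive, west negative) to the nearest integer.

4374 m

Leg 1 (045°, 1733 m): east 1733 sin 45° = 1225.42, north 1733 cos 45° = 1225.42
Leg 2 (113°, 3420 m): east 3420 sin 113° = 3148.13, north 3420 cos 113° = -1336.30
Net east component: 4373.54 m.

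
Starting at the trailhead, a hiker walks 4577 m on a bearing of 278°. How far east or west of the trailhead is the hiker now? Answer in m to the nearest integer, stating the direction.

Leg 1 (278°, 4577 m): east 4577 sin 278° = -4532.46, north 4577 cos 278° = 637.00
Net east component: -4532.46 m.

4532 m west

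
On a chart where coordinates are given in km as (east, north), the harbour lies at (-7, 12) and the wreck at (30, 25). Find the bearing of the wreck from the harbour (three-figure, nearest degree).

071°

Δeast = 30 − -7 = 37.00; Δnorth = 25 − 12 = 13.00.
Bearing = atan2(Δeast, Δnorth) mod 360° = 70.64° ≈ 071°.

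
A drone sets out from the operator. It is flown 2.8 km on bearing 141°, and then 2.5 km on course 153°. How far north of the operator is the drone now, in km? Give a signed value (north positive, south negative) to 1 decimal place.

Leg 1 (141°, 2.8 km): east 2.8 sin 141° = 1.76, north 2.8 cos 141° = -2.18
Leg 2 (153°, 2.5 km): east 2.5 sin 153° = 1.13, north 2.5 cos 153° = -2.23
Net north component: -4.40 km.

-4.4 km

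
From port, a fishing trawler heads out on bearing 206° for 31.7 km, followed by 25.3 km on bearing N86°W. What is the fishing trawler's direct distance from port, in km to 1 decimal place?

Leg 1 (206°, 31.7 km): east 31.7 sin 206° = -13.90, north 31.7 cos 206° = -28.49
Leg 2 (N86°W, 25.3 km): east 25.3 sin 274° = -25.24, north 25.3 cos 274° = 1.76
Net: -39.13 east, -26.73 north. Distance = √((-39.13)² + (-26.73)²) = 47.390 km.

47.4 km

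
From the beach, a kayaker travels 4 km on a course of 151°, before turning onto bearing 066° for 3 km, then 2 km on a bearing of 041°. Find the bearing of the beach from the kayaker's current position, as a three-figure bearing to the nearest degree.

Leg 1 (151°, 4 km): east 4 sin 151° = 1.94, north 4 cos 151° = -3.50
Leg 2 (066°, 3 km): east 3 sin 66° = 2.74, north 3 cos 66° = 1.22
Leg 3 (041°, 2 km): east 2 sin 41° = 1.31, north 2 cos 41° = 1.51
Net displacement: 5.99 east, -0.77 north. Direction back to start is (-5.99, 0.77): bearing = atan2(-5.99, 0.77) mod 360° = 277.31° ≈ 277°.

277°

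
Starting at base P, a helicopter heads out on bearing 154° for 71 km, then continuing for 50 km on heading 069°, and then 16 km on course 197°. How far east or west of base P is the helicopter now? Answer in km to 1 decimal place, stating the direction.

73.1 km east

Leg 1 (154°, 71 km): east 71 sin 154° = 31.12, north 71 cos 154° = -63.81
Leg 2 (069°, 50 km): east 50 sin 69° = 46.68, north 50 cos 69° = 17.92
Leg 3 (197°, 16 km): east 16 sin 197° = -4.68, north 16 cos 197° = -15.30
Net east component: 73.13 km.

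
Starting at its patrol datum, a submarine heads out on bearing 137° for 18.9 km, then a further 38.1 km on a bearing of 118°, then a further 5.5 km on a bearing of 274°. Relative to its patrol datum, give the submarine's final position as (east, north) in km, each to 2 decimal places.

(41.04, -31.33)

Leg 1 (137°, 18.9 km): east 18.9 sin 137° = 12.89, north 18.9 cos 137° = -13.82
Leg 2 (118°, 38.1 km): east 38.1 sin 118° = 33.64, north 38.1 cos 118° = -17.89
Leg 3 (274°, 5.5 km): east 5.5 sin 274° = -5.49, north 5.5 cos 274° = 0.38
Summing: 41.04 km east, -31.33 km north → (41.04, -31.33).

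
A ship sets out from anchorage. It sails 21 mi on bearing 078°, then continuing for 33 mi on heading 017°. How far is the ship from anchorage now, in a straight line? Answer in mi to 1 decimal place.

Leg 1 (078°, 21 mi): east 21 sin 78° = 20.54, north 21 cos 78° = 4.37
Leg 2 (017°, 33 mi): east 33 sin 17° = 9.65, north 33 cos 17° = 31.56
Net: 30.19 east, 35.92 north. Distance = √((30.19)² + (35.92)²) = 46.925 mi.

46.9 mi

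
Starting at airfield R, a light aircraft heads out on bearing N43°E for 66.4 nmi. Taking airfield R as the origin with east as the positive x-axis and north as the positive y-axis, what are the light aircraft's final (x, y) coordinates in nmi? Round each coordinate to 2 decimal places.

(45.28, 48.56)

Leg 1 (N43°E, 66.4 nmi): east 66.4 sin 43° = 45.28, north 66.4 cos 43° = 48.56
Summing: 45.28 nmi east, 48.56 nmi north → (45.28, 48.56).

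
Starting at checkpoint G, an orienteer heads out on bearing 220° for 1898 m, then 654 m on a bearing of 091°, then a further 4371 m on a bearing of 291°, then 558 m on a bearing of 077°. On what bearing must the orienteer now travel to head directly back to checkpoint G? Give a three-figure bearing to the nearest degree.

093°

Leg 1 (220°, 1898 m): east 1898 sin 220° = -1220.01, north 1898 cos 220° = -1453.95
Leg 2 (091°, 654 m): east 654 sin 91° = 653.90, north 654 cos 91° = -11.41
Leg 3 (291°, 4371 m): east 4371 sin 291° = -4080.68, north 4371 cos 291° = 1566.43
Leg 4 (077°, 558 m): east 558 sin 77° = 543.70, north 558 cos 77° = 125.52
Net displacement: -4103.09 east, 226.58 north. Direction back to start is (4103.09, -226.58): bearing = atan2(4103.09, -226.58) mod 360° = 93.16° ≈ 093°.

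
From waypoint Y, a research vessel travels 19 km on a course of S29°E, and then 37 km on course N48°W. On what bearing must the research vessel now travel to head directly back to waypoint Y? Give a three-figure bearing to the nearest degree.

Leg 1 (S29°E, 19 km): east 19 sin 151° = 9.21, north 19 cos 151° = -16.62
Leg 2 (N48°W, 37 km): east 37 sin 312° = -27.50, north 37 cos 312° = 24.76
Net displacement: -18.28 east, 8.14 north. Direction back to start is (18.28, -8.14): bearing = atan2(18.28, -8.14) mod 360° = 114.00° ≈ 114°.

114°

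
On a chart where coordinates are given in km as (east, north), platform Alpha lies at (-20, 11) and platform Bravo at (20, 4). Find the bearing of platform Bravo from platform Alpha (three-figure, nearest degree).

Δeast = 20 − -20 = 40.00; Δnorth = 4 − 11 = -7.00.
Bearing = atan2(Δeast, Δnorth) mod 360° = 99.93° ≈ 100°.

100°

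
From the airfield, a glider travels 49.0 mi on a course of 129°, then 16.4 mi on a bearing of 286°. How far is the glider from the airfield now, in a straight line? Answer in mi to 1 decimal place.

Leg 1 (129°, 49.0 mi): east 49.0 sin 129° = 38.08, north 49.0 cos 129° = -30.84
Leg 2 (286°, 16.4 mi): east 16.4 sin 286° = -15.76, north 16.4 cos 286° = 4.52
Net: 22.32 east, -26.32 north. Distance = √((22.32)² + (-26.32)²) = 34.504 mi.

34.5 mi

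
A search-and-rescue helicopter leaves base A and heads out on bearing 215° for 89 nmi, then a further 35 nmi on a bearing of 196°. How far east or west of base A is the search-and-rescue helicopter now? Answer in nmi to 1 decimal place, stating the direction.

Leg 1 (215°, 89 nmi): east 89 sin 215° = -51.05, north 89 cos 215° = -72.90
Leg 2 (196°, 35 nmi): east 35 sin 196° = -9.65, north 35 cos 196° = -33.64
Net east component: -60.70 nmi.

60.7 nmi west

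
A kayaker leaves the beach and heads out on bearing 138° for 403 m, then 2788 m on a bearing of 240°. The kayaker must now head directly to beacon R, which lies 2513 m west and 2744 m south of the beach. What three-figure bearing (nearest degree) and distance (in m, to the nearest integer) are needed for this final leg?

Leg 1 (138°, 403 m): east 403 sin 138° = 269.66, north 403 cos 138° = -299.49
Leg 2 (240°, 2788 m): east 2788 sin 240° = -2414.48, north 2788 cos 240° = -1394.00
Current position: (-2144.82, -1693.49). Target: (-2513, -2744). Remaining: Δeast = -368.18, Δnorth = -1050.51.
Bearing = atan2(-368.18, -1050.51) mod 360° = 199.31°; distance = √((-368.18)² + (-1050.51)²) = 1113.164 m.

199°, 1113 m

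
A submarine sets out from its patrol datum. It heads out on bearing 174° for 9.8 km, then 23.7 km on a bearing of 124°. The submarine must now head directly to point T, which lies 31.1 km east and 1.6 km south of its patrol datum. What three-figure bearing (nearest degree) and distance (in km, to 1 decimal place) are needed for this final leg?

Leg 1 (174°, 9.8 km): east 9.8 sin 174° = 1.02, north 9.8 cos 174° = -9.75
Leg 2 (124°, 23.7 km): east 23.7 sin 124° = 19.65, north 23.7 cos 124° = -13.25
Current position: (20.67, -23.00). Target: (31.1, -1.6). Remaining: Δeast = 10.43, Δnorth = 21.40.
Bearing = atan2(10.43, 21.40) mod 360° = 25.98°; distance = √((10.43)² + (21.40)²) = 23.805 km.

026°, 23.8 km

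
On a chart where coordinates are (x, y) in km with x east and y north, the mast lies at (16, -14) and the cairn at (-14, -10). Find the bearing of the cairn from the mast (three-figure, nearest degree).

278°

Δeast = -14 − 16 = -30.00; Δnorth = -10 − -14 = 4.00.
Bearing = atan2(Δeast, Δnorth) mod 360° = 277.59° ≈ 278°.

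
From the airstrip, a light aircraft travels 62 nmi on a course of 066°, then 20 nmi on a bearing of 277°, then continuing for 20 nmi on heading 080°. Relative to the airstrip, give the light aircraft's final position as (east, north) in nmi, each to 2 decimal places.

(56.49, 31.13)

Leg 1 (066°, 62 nmi): east 62 sin 66° = 56.64, north 62 cos 66° = 25.22
Leg 2 (277°, 20 nmi): east 20 sin 277° = -19.85, north 20 cos 277° = 2.44
Leg 3 (080°, 20 nmi): east 20 sin 80° = 19.70, north 20 cos 80° = 3.47
Summing: 56.49 nmi east, 31.13 nmi north → (56.49, 31.13).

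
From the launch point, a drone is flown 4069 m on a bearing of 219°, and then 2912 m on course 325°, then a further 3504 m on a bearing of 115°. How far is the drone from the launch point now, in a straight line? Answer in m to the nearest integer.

2492 m

Leg 1 (219°, 4069 m): east 4069 sin 219° = -2560.70, north 4069 cos 219° = -3162.21
Leg 2 (325°, 2912 m): east 2912 sin 325° = -1670.25, north 2912 cos 325° = 2385.37
Leg 3 (115°, 3504 m): east 3504 sin 115° = 3175.70, north 3504 cos 115° = -1480.85
Net: -1055.26 east, -2257.69 north. Distance = √((-1055.26)² + (-2257.69)²) = 2492.134 m.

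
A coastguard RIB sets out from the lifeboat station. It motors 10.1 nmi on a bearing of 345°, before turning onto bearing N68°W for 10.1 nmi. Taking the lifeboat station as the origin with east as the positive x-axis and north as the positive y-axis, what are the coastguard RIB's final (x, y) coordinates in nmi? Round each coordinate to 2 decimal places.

(-11.98, 13.54)

Leg 1 (345°, 10.1 nmi): east 10.1 sin 345° = -2.61, north 10.1 cos 345° = 9.76
Leg 2 (N68°W, 10.1 nmi): east 10.1 sin 292° = -9.36, north 10.1 cos 292° = 3.78
Summing: -11.98 nmi east, 13.54 nmi north → (-11.98, 13.54).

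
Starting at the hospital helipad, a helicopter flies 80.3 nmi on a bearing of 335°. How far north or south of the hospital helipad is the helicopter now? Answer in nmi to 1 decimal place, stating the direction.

72.8 nmi north

Leg 1 (335°, 80.3 nmi): east 80.3 sin 335° = -33.94, north 80.3 cos 335° = 72.78
Net north component: 72.78 nmi.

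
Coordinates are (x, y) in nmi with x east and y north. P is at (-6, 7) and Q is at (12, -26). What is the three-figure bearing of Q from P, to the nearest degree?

Δeast = 12 − -6 = 18.00; Δnorth = -26 − 7 = -33.00.
Bearing = atan2(Δeast, Δnorth) mod 360° = 151.39° ≈ 151°.

151°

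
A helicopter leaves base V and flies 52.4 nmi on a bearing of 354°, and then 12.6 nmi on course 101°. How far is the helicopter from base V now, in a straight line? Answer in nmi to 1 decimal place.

50.2 nmi

Leg 1 (354°, 52.4 nmi): east 52.4 sin 354° = -5.48, north 52.4 cos 354° = 52.11
Leg 2 (101°, 12.6 nmi): east 12.6 sin 101° = 12.37, north 12.6 cos 101° = -2.40
Net: 6.89 east, 49.71 north. Distance = √((6.89)² + (49.71)²) = 50.184 nmi.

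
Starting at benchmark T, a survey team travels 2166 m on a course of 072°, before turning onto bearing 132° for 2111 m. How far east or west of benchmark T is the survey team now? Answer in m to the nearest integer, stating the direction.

Leg 1 (072°, 2166 m): east 2166 sin 72° = 2059.99, north 2166 cos 72° = 669.33
Leg 2 (132°, 2111 m): east 2111 sin 132° = 1568.78, north 2111 cos 132° = -1412.53
Net east component: 3628.77 m.

3629 m east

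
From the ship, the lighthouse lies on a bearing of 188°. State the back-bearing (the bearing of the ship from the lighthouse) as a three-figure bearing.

008°

Back-bearing = 188° − 180° = 008°.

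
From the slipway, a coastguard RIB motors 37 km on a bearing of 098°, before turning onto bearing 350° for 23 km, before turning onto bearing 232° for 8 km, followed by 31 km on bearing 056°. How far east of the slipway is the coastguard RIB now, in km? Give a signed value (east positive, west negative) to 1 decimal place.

Leg 1 (098°, 37 km): east 37 sin 98° = 36.64, north 37 cos 98° = -5.15
Leg 2 (350°, 23 km): east 23 sin 350° = -3.99, north 23 cos 350° = 22.65
Leg 3 (232°, 8 km): east 8 sin 232° = -6.30, north 8 cos 232° = -4.93
Leg 4 (056°, 31 km): east 31 sin 56° = 25.70, north 31 cos 56° = 17.33
Net east component: 52.04 km.

52.0 km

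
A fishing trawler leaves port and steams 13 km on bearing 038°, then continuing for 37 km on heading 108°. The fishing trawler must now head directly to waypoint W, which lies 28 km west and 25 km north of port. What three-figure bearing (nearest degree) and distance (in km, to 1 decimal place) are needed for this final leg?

290°, 75.9 km

Leg 1 (038°, 13 km): east 13 sin 38° = 8.00, north 13 cos 38° = 10.24
Leg 2 (108°, 37 km): east 37 sin 108° = 35.19, north 37 cos 108° = -11.43
Current position: (43.19, -1.19). Target: (-28, 25). Remaining: Δeast = -71.19, Δnorth = 26.19.
Bearing = atan2(-71.19, 26.19) mod 360° = 290.20°; distance = √((-71.19)² + (26.19)²) = 75.857 km.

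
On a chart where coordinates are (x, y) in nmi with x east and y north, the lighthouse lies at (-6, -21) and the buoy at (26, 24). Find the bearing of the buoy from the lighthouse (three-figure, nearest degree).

035°

Δeast = 26 − -6 = 32.00; Δnorth = 24 − -21 = 45.00.
Bearing = atan2(Δeast, Δnorth) mod 360° = 35.42° ≈ 035°.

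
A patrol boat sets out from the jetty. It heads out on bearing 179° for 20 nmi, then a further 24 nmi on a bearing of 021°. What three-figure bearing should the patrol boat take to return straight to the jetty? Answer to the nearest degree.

255°

Leg 1 (179°, 20 nmi): east 20 sin 179° = 0.35, north 20 cos 179° = -20.00
Leg 2 (021°, 24 nmi): east 24 sin 21° = 8.60, north 24 cos 21° = 22.41
Net displacement: 8.95 east, 2.41 north. Direction back to start is (-8.95, -2.41): bearing = atan2(-8.95, -2.41) mod 360° = 254.94° ≈ 255°.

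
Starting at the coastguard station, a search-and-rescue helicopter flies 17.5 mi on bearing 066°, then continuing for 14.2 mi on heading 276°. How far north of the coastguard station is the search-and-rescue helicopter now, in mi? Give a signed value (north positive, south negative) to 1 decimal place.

8.6 mi

Leg 1 (066°, 17.5 mi): east 17.5 sin 66° = 15.99, north 17.5 cos 66° = 7.12
Leg 2 (276°, 14.2 mi): east 14.2 sin 276° = -14.12, north 14.2 cos 276° = 1.48
Net north component: 8.60 mi.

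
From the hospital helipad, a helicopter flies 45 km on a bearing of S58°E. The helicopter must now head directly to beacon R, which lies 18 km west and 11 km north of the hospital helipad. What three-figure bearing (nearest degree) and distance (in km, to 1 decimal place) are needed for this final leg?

302°, 66.1 km

Leg 1 (S58°E, 45 km): east 45 sin 122° = 38.16, north 45 cos 122° = -23.85
Current position: (38.16, -23.85). Target: (-18, 11). Remaining: Δeast = -56.16, Δnorth = 34.85.
Bearing = atan2(-56.16, 34.85) mod 360° = 301.82°; distance = √((-56.16)² + (34.85)²) = 66.094 km.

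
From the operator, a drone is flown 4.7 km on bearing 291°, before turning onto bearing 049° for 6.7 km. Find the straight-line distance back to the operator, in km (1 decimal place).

Leg 1 (291°, 4.7 km): east 4.7 sin 291° = -4.39, north 4.7 cos 291° = 1.68
Leg 2 (049°, 6.7 km): east 6.7 sin 49° = 5.06, north 6.7 cos 49° = 4.40
Net: 0.67 east, 6.08 north. Distance = √((0.67)² + (6.08)²) = 6.117 km.

6.1 km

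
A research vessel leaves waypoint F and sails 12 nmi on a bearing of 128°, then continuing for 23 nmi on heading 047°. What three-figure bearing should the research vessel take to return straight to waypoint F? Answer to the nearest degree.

Leg 1 (128°, 12 nmi): east 12 sin 128° = 9.46, north 12 cos 128° = -7.39
Leg 2 (047°, 23 nmi): east 23 sin 47° = 16.82, north 23 cos 47° = 15.69
Net displacement: 26.28 east, 8.30 north. Direction back to start is (-26.28, -8.30): bearing = atan2(-26.28, -8.30) mod 360° = 252.47° ≈ 252°.

252°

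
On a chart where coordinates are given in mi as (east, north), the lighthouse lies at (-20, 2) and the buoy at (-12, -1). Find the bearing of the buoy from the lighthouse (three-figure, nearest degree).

Δeast = -12 − -20 = 8.00; Δnorth = -1 − 2 = -3.00.
Bearing = atan2(Δeast, Δnorth) mod 360° = 110.56° ≈ 111°.

111°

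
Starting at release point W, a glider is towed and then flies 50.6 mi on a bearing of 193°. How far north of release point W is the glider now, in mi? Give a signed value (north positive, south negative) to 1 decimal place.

-49.3 mi

Leg 1 (193°, 50.6 mi): east 50.6 sin 193° = -11.38, north 50.6 cos 193° = -49.30
Net north component: -49.30 mi.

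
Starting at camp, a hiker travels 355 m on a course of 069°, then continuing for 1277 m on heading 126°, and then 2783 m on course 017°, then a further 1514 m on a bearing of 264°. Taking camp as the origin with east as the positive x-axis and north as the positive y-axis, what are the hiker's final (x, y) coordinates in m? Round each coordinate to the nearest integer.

(673, 1880)

Leg 1 (069°, 355 m): east 355 sin 69° = 331.42, north 355 cos 69° = 127.22
Leg 2 (126°, 1277 m): east 1277 sin 126° = 1033.11, north 1277 cos 126° = -750.60
Leg 3 (017°, 2783 m): east 2783 sin 17° = 813.67, north 2783 cos 17° = 2661.40
Leg 4 (264°, 1514 m): east 1514 sin 264° = -1505.71, north 1514 cos 264° = -158.26
Summing: 672.50 m east, 1879.76 m north → (673, 1880).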